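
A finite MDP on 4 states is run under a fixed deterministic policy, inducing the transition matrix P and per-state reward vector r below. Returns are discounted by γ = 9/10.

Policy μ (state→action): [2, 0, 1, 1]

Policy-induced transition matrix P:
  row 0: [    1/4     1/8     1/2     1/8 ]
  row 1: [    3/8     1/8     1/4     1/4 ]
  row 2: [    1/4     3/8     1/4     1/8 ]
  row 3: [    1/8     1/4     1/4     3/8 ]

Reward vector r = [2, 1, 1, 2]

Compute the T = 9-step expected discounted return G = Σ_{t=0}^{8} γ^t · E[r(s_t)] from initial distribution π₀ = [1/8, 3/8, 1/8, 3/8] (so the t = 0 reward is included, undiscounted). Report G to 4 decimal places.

t=0: π = [0.1250, 0.3750, 0.1250, 0.3750], E[r] = 1.5000, γ^t·E[r] = 1.500000, running G = 1.500000
t=1: π = [0.2500, 0.2031, 0.2813, 0.2656], E[r] = 1.5156, γ^t·E[r] = 1.364063, running G = 2.864063
t=2: π = [0.2422, 0.2285, 0.3125, 0.2168], E[r] = 1.4590, γ^t·E[r] = 1.181777, running G = 4.045840
t=3: π = [0.2515, 0.2302, 0.3105, 0.2078], E[r] = 1.4592, γ^t·E[r] = 1.063778, running G = 5.109617
t=4: π = [0.2528, 0.2286, 0.3129, 0.2057], E[r] = 1.4585, γ^t·E[r] = 0.956939, running G = 6.066557
t=5: π = [0.2529, 0.2289, 0.3132, 0.2050], E[r] = 1.4579, γ^t·E[r] = 0.860856, running G = 6.927412
t=6: π = [0.2530, 0.2289, 0.3132, 0.2049], E[r] = 1.4579, γ^t·E[r] = 0.774766, running G = 7.702178
t=7: π = [0.2530, 0.2289, 0.3132, 0.2048], E[r] = 1.4578, γ^t·E[r] = 0.697280, running G = 8.399459
t=8: π = [0.2530, 0.2289, 0.3133, 0.2048], E[r] = 1.4578, γ^t·E[r] = 0.627549, running G = 9.027008

G = 9.0270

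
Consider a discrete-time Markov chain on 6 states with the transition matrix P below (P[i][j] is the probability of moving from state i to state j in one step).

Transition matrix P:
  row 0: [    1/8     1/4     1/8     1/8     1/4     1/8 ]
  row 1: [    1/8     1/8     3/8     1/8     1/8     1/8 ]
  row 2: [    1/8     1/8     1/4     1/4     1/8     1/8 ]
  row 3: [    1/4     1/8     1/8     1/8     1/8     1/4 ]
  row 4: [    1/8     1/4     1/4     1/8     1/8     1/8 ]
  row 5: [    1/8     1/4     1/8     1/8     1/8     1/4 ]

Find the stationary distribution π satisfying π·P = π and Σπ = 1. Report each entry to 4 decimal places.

Balance equations π_j = Σ_i π_i·P[i][j]:
  π_0 = 1/8·π_0 + 1/8·π_1 + 1/8·π_2 + 1/4·π_3 + 1/8·π_4 + 1/8·π_5
  π_1 = 1/4·π_0 + 1/8·π_1 + 1/8·π_2 + 1/8·π_3 + 1/4·π_4 + 1/4·π_5
  π_2 = 1/8·π_0 + 3/8·π_1 + 1/4·π_2 + 1/8·π_3 + 1/4·π_4 + 1/8·π_5
  π_3 = 1/8·π_0 + 1/8·π_1 + 1/4·π_2 + 1/8·π_3 + 1/8·π_4 + 1/8·π_5
  π_4 = 1/4·π_0 + 1/8·π_1 + 1/8·π_2 + 1/8·π_3 + 1/8·π_4 + 1/8·π_5
  normalize: π_0 + π_1 + π_2 + π_3 + π_4 + π_5 = 1
Solving the linear system gives exactly π = [1603/11133, 2020/11133, 2395/11133, 1691/11133, 1592/11133, 1832/11133].

π = [0.1440, 0.1814, 0.2151, 0.1519, 0.1430, 0.1646]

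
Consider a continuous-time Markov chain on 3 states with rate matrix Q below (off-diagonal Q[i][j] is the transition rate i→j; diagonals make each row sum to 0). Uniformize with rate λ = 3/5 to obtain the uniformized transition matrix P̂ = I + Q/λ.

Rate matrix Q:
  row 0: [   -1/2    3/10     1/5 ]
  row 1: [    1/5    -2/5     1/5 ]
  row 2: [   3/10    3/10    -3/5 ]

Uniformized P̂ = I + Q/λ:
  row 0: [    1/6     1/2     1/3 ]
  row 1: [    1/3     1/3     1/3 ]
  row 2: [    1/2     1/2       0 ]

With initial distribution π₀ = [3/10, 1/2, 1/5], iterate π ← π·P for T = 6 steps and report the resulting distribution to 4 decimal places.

t=0: π = [0.3000, 0.5000, 0.2000]
t=1: π = [0.3167, 0.4167, 0.2667]
t=2: π = [0.3250, 0.4306, 0.2444]
t=3: π = [0.3199, 0.4282, 0.2519]
t=4: π = [0.3220, 0.4286, 0.2494]
t=5: π = [0.3212, 0.4286, 0.2502]
t=6: π = [0.3215, 0.4286, 0.2499]

π = [0.3215, 0.4286, 0.2499]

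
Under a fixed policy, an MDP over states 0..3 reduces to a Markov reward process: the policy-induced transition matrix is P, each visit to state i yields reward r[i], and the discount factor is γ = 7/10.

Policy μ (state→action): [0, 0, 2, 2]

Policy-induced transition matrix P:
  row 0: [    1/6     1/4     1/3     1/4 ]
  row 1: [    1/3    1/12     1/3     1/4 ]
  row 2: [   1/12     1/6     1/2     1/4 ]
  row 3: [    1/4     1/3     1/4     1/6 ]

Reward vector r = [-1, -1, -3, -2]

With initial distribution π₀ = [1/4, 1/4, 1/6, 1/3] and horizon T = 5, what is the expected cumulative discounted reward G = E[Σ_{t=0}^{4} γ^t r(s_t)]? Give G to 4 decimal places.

t=0: π = [0.2500, 0.2500, 0.1667, 0.3333], E[r] = -1.6667, γ^t·E[r] = -1.666667, running G = -1.666667
t=1: π = [0.2222, 0.2222, 0.3333, 0.2222], E[r] = -1.8889, γ^t·E[r] = -1.322222, running G = -2.988889
t=2: π = [0.1944, 0.2037, 0.3704, 0.2315], E[r] = -1.9722, γ^t·E[r] = -0.966389, running G = -3.955278
t=3: π = [0.1890, 0.2045, 0.3758, 0.2307], E[r] = -1.9823, γ^t·E[r] = -0.679913, running G = -4.635191
t=4: π = [0.1887, 0.2038, 0.3767, 0.2308], E[r] = -1.9842, γ^t·E[r] = -0.476418, running G = -5.111608

G = -5.1116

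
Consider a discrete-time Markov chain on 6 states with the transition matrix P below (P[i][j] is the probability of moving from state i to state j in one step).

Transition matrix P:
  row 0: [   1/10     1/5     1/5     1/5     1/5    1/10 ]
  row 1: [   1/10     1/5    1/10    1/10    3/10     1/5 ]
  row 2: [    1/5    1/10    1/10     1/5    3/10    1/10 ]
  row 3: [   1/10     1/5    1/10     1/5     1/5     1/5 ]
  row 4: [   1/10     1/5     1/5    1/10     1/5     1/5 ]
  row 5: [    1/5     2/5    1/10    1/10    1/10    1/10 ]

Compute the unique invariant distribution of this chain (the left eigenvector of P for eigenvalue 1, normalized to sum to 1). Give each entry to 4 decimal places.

Balance equations π_j = Σ_i π_i·P[i][j]:
  π_0 = 1/10·π_0 + 1/10·π_1 + 1/5·π_2 + 1/10·π_3 + 1/10·π_4 + 1/5·π_5
  π_1 = 1/5·π_0 + 1/5·π_1 + 1/10·π_2 + 1/5·π_3 + 1/5·π_4 + 2/5·π_5
  π_2 = 1/5·π_0 + 1/10·π_1 + 1/10·π_2 + 1/10·π_3 + 1/5·π_4 + 1/10·π_5
  π_3 = 1/5·π_0 + 1/10·π_1 + 1/5·π_2 + 1/5·π_3 + 1/10·π_4 + 1/10·π_5
  π_4 = 1/5·π_0 + 3/10·π_1 + 3/10·π_2 + 1/5·π_3 + 1/5·π_4 + 1/10·π_5
  normalize: π_0 + π_1 + π_2 + π_3 + π_4 + π_5 = 1
Solving the linear system gives exactly π = [14079/108913, 3393/15559, 14690/108913, 15298/108913, 23908/108913, 17187/108913].

π = [0.1293, 0.2181, 0.1349, 0.1405, 0.2195, 0.1578]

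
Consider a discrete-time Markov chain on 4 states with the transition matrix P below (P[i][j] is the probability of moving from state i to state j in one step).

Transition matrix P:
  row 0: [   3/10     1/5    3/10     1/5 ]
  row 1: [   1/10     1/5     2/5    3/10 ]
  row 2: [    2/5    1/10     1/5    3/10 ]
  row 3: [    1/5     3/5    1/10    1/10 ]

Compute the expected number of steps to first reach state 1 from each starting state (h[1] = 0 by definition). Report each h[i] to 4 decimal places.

h = [3.8801, 0.0000, 4.1009, 2.4290]

First-step conditioning: h[1] = 0; for i ≠ 1, h[i] = 1 + Σ_k P[i][k]·h[k].
  h[0] = 1 + 3/10·h[0] + 3/10·h[2] + 1/5·h[3]
  h[2] = 1 + 2/5·h[0] + 1/5·h[2] + 3/10·h[3]
  h[3] = 1 + 1/5·h[0] + 1/10·h[2] + 1/10·h[3]
Solving the 3×3 linear system over states ≠ 1 gives exactly h = [1230/317, 0, 1300/317, 770/317] (h[1] = 0 is the target).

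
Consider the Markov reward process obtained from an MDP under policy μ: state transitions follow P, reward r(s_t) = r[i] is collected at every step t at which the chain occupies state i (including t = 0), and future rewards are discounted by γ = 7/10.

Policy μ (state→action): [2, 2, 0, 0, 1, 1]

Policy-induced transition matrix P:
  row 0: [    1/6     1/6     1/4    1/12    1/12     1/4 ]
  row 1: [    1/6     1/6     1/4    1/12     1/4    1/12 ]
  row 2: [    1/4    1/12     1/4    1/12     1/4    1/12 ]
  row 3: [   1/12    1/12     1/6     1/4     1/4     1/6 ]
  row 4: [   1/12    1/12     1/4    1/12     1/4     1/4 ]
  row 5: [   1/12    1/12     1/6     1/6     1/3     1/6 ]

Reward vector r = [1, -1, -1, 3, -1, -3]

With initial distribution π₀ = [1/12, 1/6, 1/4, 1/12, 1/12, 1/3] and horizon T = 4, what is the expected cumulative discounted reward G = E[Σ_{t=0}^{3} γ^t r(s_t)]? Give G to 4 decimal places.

G = -2.0141

t=0: π = [0.0833, 0.1667, 0.2500, 0.0833, 0.0833, 0.3333], E[r] = -1.1667, γ^t·E[r] = -1.166667, running G = -1.166667
t=1: π = [0.1458, 0.1042, 0.2153, 0.1250, 0.2639, 0.1458], E[r] = -0.5000, γ^t·E[r] = -0.350000, running G = -1.516667
t=2: π = [0.1400, 0.1042, 0.2274, 0.1163, 0.2378, 0.1742], E[r] = -0.6030, γ^t·E[r] = -0.295475, running G = -1.812141
t=3: π = [0.1416, 0.1037, 0.2258, 0.1172, 0.2412, 0.1705], E[r] = -0.5889, γ^t·E[r] = -0.202002, running G = -2.014143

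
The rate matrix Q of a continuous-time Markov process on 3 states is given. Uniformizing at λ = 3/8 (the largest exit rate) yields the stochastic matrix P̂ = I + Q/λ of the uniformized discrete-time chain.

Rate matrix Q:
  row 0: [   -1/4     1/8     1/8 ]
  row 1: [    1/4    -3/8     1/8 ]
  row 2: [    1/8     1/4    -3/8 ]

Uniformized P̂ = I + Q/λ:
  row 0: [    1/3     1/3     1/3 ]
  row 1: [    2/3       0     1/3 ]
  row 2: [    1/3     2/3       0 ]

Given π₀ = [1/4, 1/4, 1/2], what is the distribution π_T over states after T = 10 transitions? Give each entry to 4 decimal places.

π = [0.4375, 0.3125, 0.2500]

t=0: π = [0.2500, 0.2500, 0.5000]
t=1: π = [0.4167, 0.4167, 0.1667]
t=2: π = [0.4722, 0.2500, 0.2778]
t=3: π = [0.4167, 0.3426, 0.2407]
t=4: π = [0.4475, 0.2994, 0.2531]
t=5: π = [0.4331, 0.3179, 0.2490]
t=6: π = [0.4393, 0.3104, 0.2503]
t=7: π = [0.4368, 0.3133, 0.2499]
t=8: π = [0.4378, 0.3122, 0.2500]
t=9: π = [0.4374, 0.3126, 0.2500]
t=10: π = [0.4375, 0.3125, 0.2500]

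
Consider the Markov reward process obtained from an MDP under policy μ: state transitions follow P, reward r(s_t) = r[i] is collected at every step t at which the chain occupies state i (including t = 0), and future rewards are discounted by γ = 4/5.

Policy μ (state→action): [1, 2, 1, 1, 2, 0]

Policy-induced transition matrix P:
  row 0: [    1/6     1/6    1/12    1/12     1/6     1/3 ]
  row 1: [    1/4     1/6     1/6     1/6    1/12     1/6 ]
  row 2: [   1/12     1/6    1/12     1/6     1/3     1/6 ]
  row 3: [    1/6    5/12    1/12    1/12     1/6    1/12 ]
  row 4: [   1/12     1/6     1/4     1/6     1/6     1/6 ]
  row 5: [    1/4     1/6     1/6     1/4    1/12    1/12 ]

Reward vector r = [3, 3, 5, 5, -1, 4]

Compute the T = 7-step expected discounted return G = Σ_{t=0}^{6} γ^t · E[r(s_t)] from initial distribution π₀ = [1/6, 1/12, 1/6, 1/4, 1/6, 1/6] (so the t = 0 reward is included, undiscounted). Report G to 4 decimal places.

t=0: π = [0.1667, 0.0833, 0.1667, 0.2500, 0.1667, 0.1667], E[r] = 3.3333, γ^t·E[r] = 3.333333, running G = 3.333333
t=1: π = [0.1597, 0.2292, 0.1319, 0.1458, 0.1736, 0.1597], E[r] = 3.0208, γ^t·E[r] = 2.416667, running G = 5.750000
t=2: π = [0.1736, 0.2031, 0.1447, 0.1545, 0.1563, 0.1678], E[r] = 3.1412, γ^t·E[r] = 2.010370, running G = 7.760370
t=3: π = [0.1725, 0.2053, 0.1403, 0.1533, 0.1599, 0.1687], E[r] = 3.1165, γ^t·E[r] = 1.595630, running G = 9.356000
t=4: π = [0.1728, 0.2050, 0.1411, 0.1536, 0.1589, 0.1686], E[r] = 3.1225, γ^t·E[r] = 1.278983, running G = 10.634983
t=5: π = [0.1728, 0.2051, 0.1409, 0.1535, 0.1591, 0.1686], E[r] = 3.1213, γ^t·E[r] = 1.022788, running G = 11.657771
t=6: π = [0.1728, 0.2050, 0.1410, 0.1535, 0.1590, 0.1686], E[r] = 3.1216, γ^t·E[r] = 0.818302, running G = 12.476073

G = 12.4761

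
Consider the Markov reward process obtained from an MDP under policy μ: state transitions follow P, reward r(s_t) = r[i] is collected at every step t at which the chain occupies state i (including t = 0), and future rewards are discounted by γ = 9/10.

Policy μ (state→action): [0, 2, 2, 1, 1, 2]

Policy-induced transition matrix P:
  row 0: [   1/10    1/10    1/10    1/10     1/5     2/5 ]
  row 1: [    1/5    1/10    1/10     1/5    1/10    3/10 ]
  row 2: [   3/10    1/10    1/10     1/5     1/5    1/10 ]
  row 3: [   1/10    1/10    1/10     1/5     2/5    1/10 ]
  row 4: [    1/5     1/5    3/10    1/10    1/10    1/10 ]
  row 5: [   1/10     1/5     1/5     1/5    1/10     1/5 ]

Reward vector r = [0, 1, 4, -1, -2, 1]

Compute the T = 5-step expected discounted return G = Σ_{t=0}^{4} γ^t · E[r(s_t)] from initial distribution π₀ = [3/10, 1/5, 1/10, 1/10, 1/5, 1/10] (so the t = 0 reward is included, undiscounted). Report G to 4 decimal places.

t=0: π = [0.3000, 0.2000, 0.1000, 0.1000, 0.2000, 0.1000], E[r] = 0.2000, γ^t·E[r] = 0.200000, running G = 0.200000
t=1: π = [0.1600, 0.1300, 0.1500, 0.1500, 0.1700, 0.2400], E[r] = 0.4800, γ^t·E[r] = 0.432000, running G = 0.632000
t=2: π = [0.1600, 0.1410, 0.1580, 0.1670, 0.1760, 0.1980], E[r] = 0.4520, γ^t·E[r] = 0.366120, running G = 0.998120
t=3: π = [0.1633, 0.1374, 0.1550, 0.1664, 0.1819, 0.1960], E[r] = 0.4232, γ^t·E[r] = 0.308513, running G = 1.306633
t=4: π = [0.1629, 0.1378, 0.1560, 0.1655, 0.1818, 0.1961], E[r] = 0.4288, γ^t·E[r] = 0.281336, running G = 1.587968

G = 1.5880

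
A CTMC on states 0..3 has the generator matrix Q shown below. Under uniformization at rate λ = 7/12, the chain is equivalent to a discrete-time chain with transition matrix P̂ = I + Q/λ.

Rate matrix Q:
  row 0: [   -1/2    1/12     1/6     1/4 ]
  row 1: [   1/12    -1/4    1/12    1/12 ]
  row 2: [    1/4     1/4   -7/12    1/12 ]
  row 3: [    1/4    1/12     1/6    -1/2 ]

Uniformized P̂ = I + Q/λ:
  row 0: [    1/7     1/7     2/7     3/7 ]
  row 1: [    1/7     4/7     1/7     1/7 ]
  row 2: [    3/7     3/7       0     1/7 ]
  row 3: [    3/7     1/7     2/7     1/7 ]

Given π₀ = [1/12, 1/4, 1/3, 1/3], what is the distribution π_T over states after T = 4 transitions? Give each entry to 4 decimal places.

t=0: π = [0.0833, 0.2500, 0.3333, 0.3333]
t=1: π = [0.3333, 0.3452, 0.1548, 0.1667]
t=2: π = [0.2347, 0.3350, 0.1922, 0.2381]
t=3: π = [0.2658, 0.3414, 0.1829, 0.2099]
t=4: π = [0.2551, 0.3414, 0.1847, 0.2188]

π = [0.2551, 0.3414, 0.1847, 0.2188]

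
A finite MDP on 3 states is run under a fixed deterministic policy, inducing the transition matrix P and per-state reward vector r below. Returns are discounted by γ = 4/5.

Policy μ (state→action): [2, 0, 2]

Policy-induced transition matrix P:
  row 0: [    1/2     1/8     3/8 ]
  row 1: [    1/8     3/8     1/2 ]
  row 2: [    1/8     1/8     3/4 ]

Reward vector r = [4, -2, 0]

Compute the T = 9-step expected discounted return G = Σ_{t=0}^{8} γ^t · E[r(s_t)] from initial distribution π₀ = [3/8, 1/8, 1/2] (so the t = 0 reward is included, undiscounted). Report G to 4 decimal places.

G = 3.1243

t=0: π = [0.3750, 0.1250, 0.5000], E[r] = 1.2500, γ^t·E[r] = 1.250000, running G = 1.250000
t=1: π = [0.2656, 0.1563, 0.5781], E[r] = 0.7500, γ^t·E[r] = 0.600000, running G = 1.850000
t=2: π = [0.2246, 0.1641, 0.6113], E[r] = 0.5703, γ^t·E[r] = 0.365000, running G = 2.215000
t=3: π = [0.2092, 0.1660, 0.6248], E[r] = 0.5049, γ^t·E[r] = 0.258500, running G = 2.473500
t=4: π = [0.2035, 0.1665, 0.6300], E[r] = 0.4808, γ^t·E[r] = 0.196950, running G = 2.670450
t=5: π = [0.2013, 0.1666, 0.6321], E[r] = 0.4719, γ^t·E[r] = 0.154645, running G = 2.825095
t=6: π = [0.2005, 0.1667, 0.6329], E[r] = 0.4686, γ^t·E[r] = 0.122850, running G = 2.947945
t=7: π = [0.2002, 0.1667, 0.6332], E[r] = 0.4674, γ^t·E[r] = 0.098021, running G = 3.045966
t=8: π = [0.2001, 0.1667, 0.6333], E[r] = 0.4669, γ^t·E[r] = 0.078340, running G = 3.124306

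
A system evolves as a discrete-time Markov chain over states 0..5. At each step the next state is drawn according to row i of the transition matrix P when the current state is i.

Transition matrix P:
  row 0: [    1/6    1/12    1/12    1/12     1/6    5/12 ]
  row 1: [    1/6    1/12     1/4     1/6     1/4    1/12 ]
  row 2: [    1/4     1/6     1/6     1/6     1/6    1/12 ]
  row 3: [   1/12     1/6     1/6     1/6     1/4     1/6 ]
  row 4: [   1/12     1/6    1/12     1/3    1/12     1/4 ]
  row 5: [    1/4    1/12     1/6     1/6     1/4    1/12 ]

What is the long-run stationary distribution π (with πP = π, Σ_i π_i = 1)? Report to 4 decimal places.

Balance equations π_j = Σ_i π_i·P[i][j]:
  π_0 = 1/6·π_0 + 1/6·π_1 + 1/4·π_2 + 1/12·π_3 + 1/12·π_4 + 1/4·π_5
  π_1 = 1/12·π_0 + 1/12·π_1 + 1/6·π_2 + 1/6·π_3 + 1/6·π_4 + 1/12·π_5
  π_2 = 1/12·π_0 + 1/4·π_1 + 1/6·π_2 + 1/6·π_3 + 1/12·π_4 + 1/6·π_5
  π_3 = 1/12·π_0 + 1/6·π_1 + 1/6·π_2 + 1/6·π_3 + 1/3·π_4 + 1/6·π_5
  π_4 = 1/6·π_0 + 1/4·π_1 + 1/6·π_2 + 1/4·π_3 + 1/12·π_4 + 1/4·π_5
  normalize: π_0 + π_1 + π_2 + π_3 + π_4 + π_5 = 1
Solving the linear system gives exactly π = [3792/23269, 38439/302497, 44669/302497, 55993/302497, 58109/302497, 4307/23269].

π = [0.1630, 0.1271, 0.1477, 0.1851, 0.1921, 0.1851]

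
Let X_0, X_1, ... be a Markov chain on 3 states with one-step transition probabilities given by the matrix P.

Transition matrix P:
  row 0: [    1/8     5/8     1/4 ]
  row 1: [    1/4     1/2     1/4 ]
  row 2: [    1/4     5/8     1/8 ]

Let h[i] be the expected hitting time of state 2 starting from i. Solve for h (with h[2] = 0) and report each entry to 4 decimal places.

h = [4.0000, 4.0000, 0.0000]

First-step conditioning: h[2] = 0; for i ≠ 2, h[i] = 1 + Σ_k P[i][k]·h[k].
  h[0] = 1 + 1/8·h[0] + 5/8·h[1]
  h[1] = 1 + 1/4·h[0] + 1/2·h[1]
Solving the 2×2 linear system over states ≠ 2 gives exactly h = [4, 4, 0] (h[2] = 0 is the target).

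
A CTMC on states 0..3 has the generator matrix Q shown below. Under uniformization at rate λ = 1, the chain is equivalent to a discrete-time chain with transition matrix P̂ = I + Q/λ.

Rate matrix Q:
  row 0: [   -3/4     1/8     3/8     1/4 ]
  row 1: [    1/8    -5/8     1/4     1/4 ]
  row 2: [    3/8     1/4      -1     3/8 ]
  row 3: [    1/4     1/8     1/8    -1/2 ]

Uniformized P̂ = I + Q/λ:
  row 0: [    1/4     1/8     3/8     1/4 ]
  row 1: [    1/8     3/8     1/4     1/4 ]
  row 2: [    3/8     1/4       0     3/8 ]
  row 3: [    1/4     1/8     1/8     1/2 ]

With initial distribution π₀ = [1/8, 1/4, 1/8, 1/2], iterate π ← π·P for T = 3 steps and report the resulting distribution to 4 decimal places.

t=0: π = [0.1250, 0.2500, 0.1250, 0.5000]
t=1: π = [0.2344, 0.2031, 0.1719, 0.3906]
t=2: π = [0.2461, 0.1973, 0.1875, 0.3691]
t=3: π = [0.2488, 0.1978, 0.1877, 0.3657]

π = [0.2488, 0.1978, 0.1877, 0.3657]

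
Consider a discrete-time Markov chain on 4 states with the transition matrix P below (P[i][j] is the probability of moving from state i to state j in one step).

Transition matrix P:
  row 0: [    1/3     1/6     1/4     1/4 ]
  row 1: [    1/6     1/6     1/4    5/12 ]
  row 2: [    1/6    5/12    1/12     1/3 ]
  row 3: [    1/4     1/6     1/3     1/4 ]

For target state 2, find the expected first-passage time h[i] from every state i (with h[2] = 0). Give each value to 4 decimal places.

First-step conditioning: h[2] = 0; for i ≠ 2, h[i] = 1 + Σ_k P[i][k]·h[k].
  h[0] = 1 + 1/3·h[0] + 1/6·h[1] + 1/4·h[3]
  h[1] = 1 + 1/6·h[0] + 1/6·h[1] + 5/12·h[3]
  h[3] = 1 + 1/4·h[0] + 1/6·h[1] + 1/4·h[3]
Solving the 3×3 linear system over states ≠ 2 gives exactly h = [216/59, 213/59, 0, 198/59] (h[2] = 0 is the target).

h = [3.6610, 3.6102, 0.0000, 3.3559]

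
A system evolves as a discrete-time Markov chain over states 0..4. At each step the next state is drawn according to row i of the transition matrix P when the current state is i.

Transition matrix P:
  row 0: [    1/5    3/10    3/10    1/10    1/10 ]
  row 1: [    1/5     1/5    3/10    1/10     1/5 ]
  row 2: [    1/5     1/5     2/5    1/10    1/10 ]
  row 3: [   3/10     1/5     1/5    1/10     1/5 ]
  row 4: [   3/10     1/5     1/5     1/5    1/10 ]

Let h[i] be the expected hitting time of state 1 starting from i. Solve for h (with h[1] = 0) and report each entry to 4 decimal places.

h = [4.0500, 0.0000, 4.5000, 4.4500, 4.4500]

First-step conditioning: h[1] = 0; for i ≠ 1, h[i] = 1 + Σ_k P[i][k]·h[k].
  h[0] = 1 + 1/5·h[0] + 3/10·h[2] + 1/10·h[3] + 1/10·h[4]
  h[2] = 1 + 1/5·h[0] + 2/5·h[2] + 1/10·h[3] + 1/10·h[4]
  h[3] = 1 + 3/10·h[0] + 1/5·h[2] + 1/10·h[3] + 1/5·h[4]
  h[4] = 1 + 3/10·h[0] + 1/5·h[2] + 1/5·h[3] + 1/10·h[4]
Solving the 4×4 linear system over states ≠ 1 gives exactly h = [81/20, 0, 9/2, 89/20, 89/20] (h[1] = 0 is the target).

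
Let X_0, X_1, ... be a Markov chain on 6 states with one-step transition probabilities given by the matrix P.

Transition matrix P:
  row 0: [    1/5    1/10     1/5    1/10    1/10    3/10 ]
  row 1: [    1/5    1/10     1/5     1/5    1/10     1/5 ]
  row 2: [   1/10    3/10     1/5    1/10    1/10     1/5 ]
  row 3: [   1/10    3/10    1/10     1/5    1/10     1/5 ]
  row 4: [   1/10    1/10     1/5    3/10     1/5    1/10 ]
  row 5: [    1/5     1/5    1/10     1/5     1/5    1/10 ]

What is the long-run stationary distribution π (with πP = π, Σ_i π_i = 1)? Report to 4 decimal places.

Balance equations π_j = Σ_i π_i·P[i][j]:
  π_0 = 1/5·π_0 + 1/5·π_1 + 1/10·π_2 + 1/10·π_3 + 1/10·π_4 + 1/5·π_5
  π_1 = 1/10·π_0 + 1/10·π_1 + 3/10·π_2 + 3/10·π_3 + 1/10·π_4 + 1/5·π_5
  π_2 = 1/5·π_0 + 1/5·π_1 + 1/5·π_2 + 1/10·π_3 + 1/5·π_4 + 1/10·π_5
  π_3 = 1/10·π_0 + 1/5·π_1 + 1/10·π_2 + 1/5·π_3 + 3/10·π_4 + 1/5·π_5
  π_4 = 1/10·π_0 + 1/10·π_1 + 1/10·π_2 + 1/10·π_3 + 1/5·π_4 + 1/5·π_5
  normalize: π_0 + π_1 + π_2 + π_3 + π_4 + π_5 = 1
Solving the linear system gives exactly π = [1661/10903, 2043/10903, 5347/32709, 5939/32709, 1434/10903, 2003/10903].

π = [0.1523, 0.1874, 0.1635, 0.1816, 0.1315, 0.1837]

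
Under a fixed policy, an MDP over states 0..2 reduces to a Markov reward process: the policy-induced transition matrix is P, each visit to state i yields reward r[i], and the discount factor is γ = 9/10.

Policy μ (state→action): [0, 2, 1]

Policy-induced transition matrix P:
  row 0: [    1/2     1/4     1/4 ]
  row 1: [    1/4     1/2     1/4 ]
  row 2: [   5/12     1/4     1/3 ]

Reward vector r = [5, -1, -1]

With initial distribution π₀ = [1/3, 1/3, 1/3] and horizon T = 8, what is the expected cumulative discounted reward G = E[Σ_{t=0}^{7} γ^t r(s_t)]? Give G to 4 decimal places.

G = 7.3732

t=0: π = [0.3333, 0.3333, 0.3333], E[r] = 1.0000, γ^t·E[r] = 1.000000, running G = 1.000000
t=1: π = [0.3889, 0.3333, 0.2778], E[r] = 1.3333, γ^t·E[r] = 1.200000, running G = 2.200000
t=2: π = [0.3935, 0.3333, 0.2731], E[r] = 1.3611, γ^t·E[r] = 1.102500, running G = 3.302500
t=3: π = [0.3939, 0.3333, 0.2728], E[r] = 1.3634, γ^t·E[r] = 0.993938, running G = 4.296438
t=4: π = [0.3939, 0.3333, 0.2727], E[r] = 1.3636, γ^t·E[r] = 0.894670, running G = 5.191108
t=5: π = [0.3939, 0.3333, 0.2727], E[r] = 1.3636, γ^t·E[r] = 0.805213, running G = 5.996321
t=6: π = [0.3939, 0.3333, 0.2727], E[r] = 1.3636, γ^t·E[r] = 0.724692, running G = 6.721013
t=7: π = [0.3939, 0.3333, 0.2727], E[r] = 1.3636, γ^t·E[r] = 0.652223, running G = 7.373236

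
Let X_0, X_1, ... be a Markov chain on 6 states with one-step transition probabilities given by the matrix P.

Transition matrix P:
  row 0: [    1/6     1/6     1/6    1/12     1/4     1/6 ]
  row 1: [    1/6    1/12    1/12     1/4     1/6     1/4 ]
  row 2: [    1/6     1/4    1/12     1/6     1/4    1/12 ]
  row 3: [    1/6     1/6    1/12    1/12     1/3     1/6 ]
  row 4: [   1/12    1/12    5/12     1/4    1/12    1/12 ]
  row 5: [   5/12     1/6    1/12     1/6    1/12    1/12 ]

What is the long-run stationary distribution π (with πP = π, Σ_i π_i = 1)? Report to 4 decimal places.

π = [0.1848, 0.1514, 0.1640, 0.1663, 0.1957, 0.1378]

Balance equations π_j = Σ_i π_i·P[i][j]:
  π_0 = 1/6·π_0 + 1/6·π_1 + 1/6·π_2 + 1/6·π_3 + 1/12·π_4 + 5/12·π_5
  π_1 = 1/6·π_0 + 1/12·π_1 + 1/4·π_2 + 1/6·π_3 + 1/12·π_4 + 1/6·π_5
  π_2 = 1/6·π_0 + 1/12·π_1 + 1/12·π_2 + 1/12·π_3 + 5/12·π_4 + 1/12·π_5
  π_3 = 1/12·π_0 + 1/4·π_1 + 1/6·π_2 + 1/12·π_3 + 1/4·π_4 + 1/6·π_5
  π_4 = 1/4·π_0 + 1/6·π_1 + 1/4·π_2 + 1/3·π_3 + 1/12·π_4 + 1/12·π_5
  normalize: π_0 + π_1 + π_2 + π_3 + π_4 + π_5 = 1
Solving the linear system gives exactly π = [22211/120177, 54587/360531, 59111/360531, 59966/360531, 7838/40059, 16564/120177].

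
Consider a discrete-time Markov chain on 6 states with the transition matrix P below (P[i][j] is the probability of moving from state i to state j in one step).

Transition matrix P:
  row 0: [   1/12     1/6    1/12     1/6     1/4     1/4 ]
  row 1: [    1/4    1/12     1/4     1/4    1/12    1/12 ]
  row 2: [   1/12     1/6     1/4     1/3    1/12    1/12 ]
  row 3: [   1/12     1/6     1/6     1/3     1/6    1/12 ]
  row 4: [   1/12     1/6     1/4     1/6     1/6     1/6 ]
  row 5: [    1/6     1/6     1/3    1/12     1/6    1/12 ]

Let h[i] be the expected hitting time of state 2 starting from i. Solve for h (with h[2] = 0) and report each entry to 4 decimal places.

h = [5.1709, 4.6272, 0.0000, 4.9334, 4.4554, 4.1310]

First-step conditioning: h[2] = 0; for i ≠ 2, h[i] = 1 + Σ_k P[i][k]·h[k].
  h[0] = 1 + 1/12·h[0] + 1/6·h[1] + 1/6·h[3] + 1/4·h[4] + 1/4·h[5]
  h[1] = 1 + 1/4·h[0] + 1/12·h[1] + 1/4·h[3] + 1/12·h[4] + 1/12·h[5]
  h[3] = 1 + 1/12·h[0] + 1/6·h[1] + 1/3·h[3] + 1/6·h[4] + 1/12·h[5]
  h[4] = 1 + 1/12·h[0] + 1/6·h[1] + 1/6·h[3] + 1/6·h[4] + 1/6·h[5]
  h[5] = 1 + 1/6·h[0] + 1/6·h[1] + 1/12·h[3] + 1/6·h[4] + 1/12·h[5]
Solving the 5×5 linear system over states ≠ 2 gives exactly h = [39780/7693, 249180/53851, 0, 265668/53851, 239928/53851, 222456/53851] (h[2] = 0 is the target).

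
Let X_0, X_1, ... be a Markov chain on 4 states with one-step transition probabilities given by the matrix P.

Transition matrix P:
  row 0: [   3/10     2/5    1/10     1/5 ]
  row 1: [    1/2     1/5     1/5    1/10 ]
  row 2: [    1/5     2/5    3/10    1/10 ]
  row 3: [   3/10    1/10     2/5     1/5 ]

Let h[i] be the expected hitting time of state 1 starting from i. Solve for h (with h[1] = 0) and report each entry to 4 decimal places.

First-step conditioning: h[1] = 0; for i ≠ 1, h[i] = 1 + Σ_k P[i][k]·h[k].
  h[0] = 1 + 3/10·h[0] + 1/10·h[2] + 1/5·h[3]
  h[2] = 1 + 1/5·h[0] + 3/10·h[2] + 1/10·h[3]
  h[3] = 1 + 3/10·h[0] + 2/5·h[2] + 1/5·h[3]
Solving the 3×3 linear system over states ≠ 1 gives exactly h = [830/287, 0, 800/287, 1070/287] (h[1] = 0 is the target).

h = [2.8920, 0.0000, 2.7875, 3.7282]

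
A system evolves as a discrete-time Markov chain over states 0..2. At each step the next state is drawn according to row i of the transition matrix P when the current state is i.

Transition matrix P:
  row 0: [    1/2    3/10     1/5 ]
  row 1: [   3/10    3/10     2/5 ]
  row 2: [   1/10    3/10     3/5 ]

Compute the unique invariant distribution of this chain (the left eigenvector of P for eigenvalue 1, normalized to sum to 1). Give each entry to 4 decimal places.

π = [0.2667, 0.3000, 0.4333]

Balance equations π_j = Σ_i π_i·P[i][j]:
  π_0 = 1/2·π_0 + 3/10·π_1 + 1/10·π_2
  π_1 = 3/10·π_0 + 3/10·π_1 + 3/10·π_2
  normalize: π_0 + π_1 + π_2 = 1
Solving the linear system gives exactly π = [4/15, 3/10, 13/30].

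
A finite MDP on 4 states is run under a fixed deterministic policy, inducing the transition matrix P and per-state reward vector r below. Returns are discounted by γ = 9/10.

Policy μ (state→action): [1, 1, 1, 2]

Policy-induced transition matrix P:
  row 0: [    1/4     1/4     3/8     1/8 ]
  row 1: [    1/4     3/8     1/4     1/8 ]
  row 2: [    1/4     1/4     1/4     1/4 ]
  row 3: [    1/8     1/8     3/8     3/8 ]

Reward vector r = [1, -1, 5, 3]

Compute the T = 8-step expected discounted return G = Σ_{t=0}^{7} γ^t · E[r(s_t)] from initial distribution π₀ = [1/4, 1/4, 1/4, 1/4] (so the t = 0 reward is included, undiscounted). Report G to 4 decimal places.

t=0: π = [0.2500, 0.2500, 0.2500, 0.2500], E[r] = 2.0000, γ^t·E[r] = 2.000000, running G = 2.000000
t=1: π = [0.2188, 0.2500, 0.3125, 0.2188], E[r] = 2.1875, γ^t·E[r] = 1.968750, running G = 3.968750
t=2: π = [0.2227, 0.2539, 0.3047, 0.2188], E[r] = 2.1484, γ^t·E[r] = 1.740234, running G = 5.708984
t=3: π = [0.2227, 0.2544, 0.3052, 0.2178], E[r] = 2.1475, γ^t·E[r] = 1.565499, running G = 7.274483
t=4: π = [0.2228, 0.2546, 0.3051, 0.2176], E[r] = 2.1462, γ^t·E[r] = 1.408148, running G = 8.682632
t=5: π = [0.2228, 0.2546, 0.3050, 0.2175], E[r] = 2.1460, γ^t·E[r] = 1.267189, running G = 9.949821
t=6: π = [0.2228, 0.2546, 0.3050, 0.2175], E[r] = 2.1459, γ^t·E[r] = 1.140429, running G = 11.090250
t=7: π = [0.2228, 0.2546, 0.3050, 0.2175], E[r] = 2.1459, γ^t·E[r] = 1.026376, running G = 12.116625

G = 12.1166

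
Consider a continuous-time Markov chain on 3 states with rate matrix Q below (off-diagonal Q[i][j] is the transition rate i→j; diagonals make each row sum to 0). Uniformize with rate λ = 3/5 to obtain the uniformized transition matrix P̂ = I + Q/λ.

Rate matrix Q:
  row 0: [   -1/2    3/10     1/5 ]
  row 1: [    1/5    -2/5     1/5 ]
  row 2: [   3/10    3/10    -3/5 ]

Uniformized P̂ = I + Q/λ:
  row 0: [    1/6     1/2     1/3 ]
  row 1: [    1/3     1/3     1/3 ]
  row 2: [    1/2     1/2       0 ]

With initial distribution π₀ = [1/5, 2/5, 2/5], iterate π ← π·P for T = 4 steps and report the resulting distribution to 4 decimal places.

π = [0.3196, 0.4285, 0.2519]

t=0: π = [0.2000, 0.4000, 0.4000]
t=1: π = [0.3667, 0.4333, 0.2000]
t=2: π = [0.3056, 0.4278, 0.2667]
t=3: π = [0.3269, 0.4287, 0.2444]
t=4: π = [0.3196, 0.4285, 0.2519]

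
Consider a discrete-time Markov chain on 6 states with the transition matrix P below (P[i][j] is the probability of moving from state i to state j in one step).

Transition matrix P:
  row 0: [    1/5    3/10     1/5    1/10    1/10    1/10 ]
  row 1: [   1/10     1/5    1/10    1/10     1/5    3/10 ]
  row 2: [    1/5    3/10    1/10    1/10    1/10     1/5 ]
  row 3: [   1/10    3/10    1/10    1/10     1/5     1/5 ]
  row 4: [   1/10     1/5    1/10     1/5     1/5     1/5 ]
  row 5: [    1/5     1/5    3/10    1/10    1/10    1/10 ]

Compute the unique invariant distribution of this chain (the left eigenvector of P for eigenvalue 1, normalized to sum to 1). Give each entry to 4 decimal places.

Balance equations π_j = Σ_i π_i·P[i][j]:
  π_0 = 1/5·π_0 + 1/10·π_1 + 1/5·π_2 + 1/10·π_3 + 1/10·π_4 + 1/5·π_5
  π_1 = 3/10·π_0 + 1/5·π_1 + 3/10·π_2 + 3/10·π_3 + 1/5·π_4 + 1/5·π_5
  π_2 = 1/5·π_0 + 1/10·π_1 + 1/10·π_2 + 1/10·π_3 + 1/10·π_4 + 3/10·π_5
  π_3 = 1/10·π_0 + 1/10·π_1 + 1/10·π_2 + 1/10·π_3 + 1/5·π_4 + 1/10·π_5
  π_4 = 1/10·π_0 + 1/5·π_1 + 1/10·π_2 + 1/5·π_3 + 1/5·π_4 + 1/10·π_5
  normalize: π_0 + π_1 + π_2 + π_3 + π_4 + π_5 = 1
Solving the linear system gives exactly π = [4096/27445, 26537/109780, 16793/109780, 12633/109780, 1655/10978, 20883/109780].

π = [0.1492, 0.2417, 0.1530, 0.1151, 0.1508, 0.1902]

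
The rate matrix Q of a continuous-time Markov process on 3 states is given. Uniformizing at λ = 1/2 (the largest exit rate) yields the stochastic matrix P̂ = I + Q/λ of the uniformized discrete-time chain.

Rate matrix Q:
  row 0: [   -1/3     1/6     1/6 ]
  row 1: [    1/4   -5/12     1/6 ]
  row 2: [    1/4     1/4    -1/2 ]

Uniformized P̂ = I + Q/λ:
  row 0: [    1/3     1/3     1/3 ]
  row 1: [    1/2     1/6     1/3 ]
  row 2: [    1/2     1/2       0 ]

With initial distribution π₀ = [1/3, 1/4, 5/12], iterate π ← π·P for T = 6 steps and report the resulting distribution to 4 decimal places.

t=0: π = [0.3333, 0.2500, 0.4167]
t=1: π = [0.4444, 0.3611, 0.1944]
t=2: π = [0.4259, 0.3056, 0.2685]
t=3: π = [0.4290, 0.3272, 0.2438]
t=4: π = [0.4285, 0.3194, 0.2521]
t=5: π = [0.4286, 0.3221, 0.2493]
t=6: π = [0.4286, 0.3212, 0.2502]

π = [0.4286, 0.3212, 0.2502]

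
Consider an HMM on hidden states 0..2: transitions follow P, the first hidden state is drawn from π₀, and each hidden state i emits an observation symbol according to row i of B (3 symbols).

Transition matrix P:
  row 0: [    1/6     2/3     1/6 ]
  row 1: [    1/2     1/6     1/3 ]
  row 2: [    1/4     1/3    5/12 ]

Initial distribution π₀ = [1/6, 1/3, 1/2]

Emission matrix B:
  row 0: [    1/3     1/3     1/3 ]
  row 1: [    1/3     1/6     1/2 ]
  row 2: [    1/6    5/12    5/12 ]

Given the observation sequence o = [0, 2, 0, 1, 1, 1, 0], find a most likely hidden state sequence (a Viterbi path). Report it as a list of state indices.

t=0: δ = [5.556e-02, 1.111e-01, 8.333e-02]  (obs o_0=0)
t=1: δ = [1.852e-02, 1.852e-02, 1.543e-02]  ψ = [1, 0, 1]  (obs o_1=2)
t=2: δ = [3.086e-03, 4.115e-03, 1.072e-03]  ψ = [1, 0, 2]  (obs o_2=0)
t=3: δ = [6.859e-04, 3.429e-04, 5.716e-04]  ψ = [1, 0, 1]  (obs o_3=1)
t=4: δ = [5.716e-05, 7.621e-05, 9.923e-05]  ψ = [1, 0, 2]  (obs o_4=1)
t=5: δ = [1.270e-05, 6.351e-06, 1.723e-05]  ψ = [1, 0, 2]  (obs o_5=1)
t=6: δ = [1.436e-06, 2.823e-06, 1.196e-06]  ψ = [2, 0, 2]  (obs o_6=0)
backtrack: best end state = 1; path = [1, 0, 1, 0, 1, 0, 1]

path = [1, 0, 1, 0, 1, 0, 1]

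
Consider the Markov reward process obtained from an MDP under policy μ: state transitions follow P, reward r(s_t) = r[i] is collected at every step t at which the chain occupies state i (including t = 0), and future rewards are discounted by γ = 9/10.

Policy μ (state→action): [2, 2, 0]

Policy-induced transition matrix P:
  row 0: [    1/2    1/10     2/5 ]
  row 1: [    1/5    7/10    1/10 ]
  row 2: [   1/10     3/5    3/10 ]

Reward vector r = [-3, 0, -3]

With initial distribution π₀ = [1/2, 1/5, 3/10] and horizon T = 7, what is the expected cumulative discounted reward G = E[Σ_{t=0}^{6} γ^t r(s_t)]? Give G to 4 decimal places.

t=0: π = [0.5000, 0.2000, 0.3000], E[r] = -2.4000, γ^t·E[r] = -2.400000, running G = -2.400000
t=1: π = [0.3200, 0.3700, 0.3100], E[r] = -1.8900, γ^t·E[r] = -1.701000, running G = -4.101000
t=2: π = [0.2650, 0.4770, 0.2580], E[r] = -1.5690, γ^t·E[r] = -1.270890, running G = -5.371890
t=3: π = [0.2537, 0.5152, 0.2311], E[r] = -1.4544, γ^t·E[r] = -1.060258, running G = -6.432148
t=4: π = [0.2530, 0.5247, 0.2223], E[r] = -1.4260, γ^t·E[r] = -0.935592, running G = -7.367740
t=5: π = [0.2537, 0.5260, 0.2204], E[r] = -1.4221, γ^t·E[r] = -0.839735, running G = -8.207475
t=6: π = [0.2541, 0.5258, 0.2202], E[r] = -1.4227, γ^t·E[r] = -0.756087, running G = -8.963562

G = -8.9636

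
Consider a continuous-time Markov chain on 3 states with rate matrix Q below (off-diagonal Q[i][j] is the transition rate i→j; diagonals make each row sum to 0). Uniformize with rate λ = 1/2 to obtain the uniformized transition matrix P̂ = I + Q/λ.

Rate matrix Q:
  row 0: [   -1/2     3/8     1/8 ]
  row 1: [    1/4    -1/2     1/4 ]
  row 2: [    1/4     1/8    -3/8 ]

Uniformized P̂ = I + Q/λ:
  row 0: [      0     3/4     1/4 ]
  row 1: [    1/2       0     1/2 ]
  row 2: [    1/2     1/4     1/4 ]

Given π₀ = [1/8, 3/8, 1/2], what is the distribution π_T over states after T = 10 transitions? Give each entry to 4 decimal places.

π = [0.3331, 0.3337, 0.3331]

t=0: π = [0.1250, 0.3750, 0.5000]
t=1: π = [0.4375, 0.2188, 0.3438]
t=2: π = [0.2813, 0.4141, 0.3047]
t=3: π = [0.3594, 0.2871, 0.3535]
t=4: π = [0.3203, 0.3579, 0.3218]
t=5: π = [0.3398, 0.3207, 0.3395]
t=6: π = [0.3301, 0.3398, 0.3302]
t=7: π = [0.3350, 0.3301, 0.3349]
t=8: π = [0.3325, 0.3350, 0.3325]
t=9: π = [0.3337, 0.3325, 0.3337]
t=10: π = [0.3331, 0.3337, 0.3331]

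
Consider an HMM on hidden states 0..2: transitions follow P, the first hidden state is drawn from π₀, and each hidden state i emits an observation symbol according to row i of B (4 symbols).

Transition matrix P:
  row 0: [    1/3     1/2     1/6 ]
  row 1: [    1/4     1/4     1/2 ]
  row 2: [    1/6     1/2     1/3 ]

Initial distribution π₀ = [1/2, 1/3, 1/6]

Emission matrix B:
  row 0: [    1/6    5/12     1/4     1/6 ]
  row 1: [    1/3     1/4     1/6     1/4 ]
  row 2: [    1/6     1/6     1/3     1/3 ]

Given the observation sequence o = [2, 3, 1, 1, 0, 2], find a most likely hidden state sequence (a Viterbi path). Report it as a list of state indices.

path = [0, 1, 0, 0, 1, 2]

t=0: δ = [1.250e-01, 5.556e-02, 5.556e-02]  (obs o_0=2)
t=1: δ = [6.944e-03, 1.562e-02, 9.259e-03]  ψ = [0, 0, 1]  (obs o_1=3)
t=2: δ = [1.628e-03, 1.157e-03, 1.302e-03]  ψ = [1, 2, 1]  (obs o_2=1)
t=3: δ = [2.261e-04, 2.035e-04, 9.645e-05]  ψ = [0, 0, 1]  (obs o_3=1)
t=4: δ = [1.256e-05, 3.768e-05, 1.695e-05]  ψ = [0, 0, 1]  (obs o_4=0)
t=5: δ = [2.355e-06, 1.570e-06, 6.279e-06]  ψ = [1, 1, 1]  (obs o_5=2)
backtrack: best end state = 2; path = [0, 1, 0, 0, 1, 2]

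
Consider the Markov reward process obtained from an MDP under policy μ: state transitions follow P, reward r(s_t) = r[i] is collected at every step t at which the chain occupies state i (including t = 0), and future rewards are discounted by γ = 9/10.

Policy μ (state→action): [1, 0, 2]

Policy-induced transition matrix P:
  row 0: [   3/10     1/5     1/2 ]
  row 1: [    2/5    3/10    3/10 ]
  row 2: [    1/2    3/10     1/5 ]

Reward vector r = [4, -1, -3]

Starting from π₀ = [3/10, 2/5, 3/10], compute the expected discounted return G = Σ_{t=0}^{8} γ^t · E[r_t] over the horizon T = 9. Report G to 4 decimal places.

t=0: π = [0.3000, 0.4000, 0.3000], E[r] = -0.1000, γ^t·E[r] = -0.100000, running G = -0.100000
t=1: π = [0.4000, 0.2700, 0.3300], E[r] = 0.3400, γ^t·E[r] = 0.306000, running G = 0.206000
t=2: π = [0.3930, 0.2600, 0.3470], E[r] = 0.2710, γ^t·E[r] = 0.219510, running G = 0.425510
t=3: π = [0.3954, 0.2607, 0.3439], E[r] = 0.2892, γ^t·E[r] = 0.210827, running G = 0.636337
t=4: π = [0.3949, 0.2605, 0.3447], E[r] = 0.2849, γ^t·E[r] = 0.186903, running G = 0.823240
t=5: π = [0.3950, 0.2605, 0.3445], E[r] = 0.2859, γ^t·E[r] = 0.168832, running G = 0.992072
t=6: π = [0.3950, 0.2605, 0.3445], E[r] = 0.2857, γ^t·E[r] = 0.151814, running G = 1.143886
t=7: π = [0.3950, 0.2605, 0.3445], E[r] = 0.2857, γ^t·E[r] = 0.136662, running G = 1.280548
t=8: π = [0.3950, 0.2605, 0.3445], E[r] = 0.2857, γ^t·E[r] = 0.122989, running G = 1.403537

G = 1.4035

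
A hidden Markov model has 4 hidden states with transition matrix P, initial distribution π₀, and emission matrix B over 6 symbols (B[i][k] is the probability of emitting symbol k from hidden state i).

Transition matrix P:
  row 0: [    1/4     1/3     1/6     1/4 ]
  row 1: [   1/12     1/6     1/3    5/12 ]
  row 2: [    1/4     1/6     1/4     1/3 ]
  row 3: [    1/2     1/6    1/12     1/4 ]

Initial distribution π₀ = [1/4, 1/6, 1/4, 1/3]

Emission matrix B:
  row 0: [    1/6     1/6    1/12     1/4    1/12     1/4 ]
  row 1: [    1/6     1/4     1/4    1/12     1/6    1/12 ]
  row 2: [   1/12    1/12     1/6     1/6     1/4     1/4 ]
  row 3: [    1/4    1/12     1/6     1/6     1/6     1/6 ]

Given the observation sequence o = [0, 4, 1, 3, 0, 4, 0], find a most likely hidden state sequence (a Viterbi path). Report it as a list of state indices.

t=0: δ = [4.167e-02, 2.778e-02, 2.083e-02, 8.333e-02]  (obs o_0=0)
t=1: δ = [3.472e-03, 2.315e-03, 2.315e-03, 3.472e-03]  ψ = [3, 0, 1, 3]  (obs o_1=4)
t=2: δ = [2.894e-04, 2.894e-04, 6.430e-05, 8.038e-05]  ψ = [3, 0, 1, 1]  (obs o_2=1)
t=3: δ = [1.808e-05, 8.038e-06, 1.608e-05, 2.009e-05]  ψ = [0, 0, 1, 1]  (obs o_3=3)
t=4: δ = [1.674e-06, 1.005e-06, 3.349e-07, 1.340e-06]  ψ = [3, 0, 2, 2]  (obs o_4=0)
t=5: δ = [5.582e-08, 9.303e-08, 8.372e-08, 6.977e-08]  ψ = [3, 0, 1, 0]  (obs o_5=4)
t=6: δ = [5.814e-09, 3.101e-09, 2.584e-09, 9.690e-09]  ψ = [3, 0, 1, 1]  (obs o_6=0)
backtrack: best end state = 3; path = [3, 0, 1, 3, 0, 1, 3]

path = [3, 0, 1, 3, 0, 1, 3]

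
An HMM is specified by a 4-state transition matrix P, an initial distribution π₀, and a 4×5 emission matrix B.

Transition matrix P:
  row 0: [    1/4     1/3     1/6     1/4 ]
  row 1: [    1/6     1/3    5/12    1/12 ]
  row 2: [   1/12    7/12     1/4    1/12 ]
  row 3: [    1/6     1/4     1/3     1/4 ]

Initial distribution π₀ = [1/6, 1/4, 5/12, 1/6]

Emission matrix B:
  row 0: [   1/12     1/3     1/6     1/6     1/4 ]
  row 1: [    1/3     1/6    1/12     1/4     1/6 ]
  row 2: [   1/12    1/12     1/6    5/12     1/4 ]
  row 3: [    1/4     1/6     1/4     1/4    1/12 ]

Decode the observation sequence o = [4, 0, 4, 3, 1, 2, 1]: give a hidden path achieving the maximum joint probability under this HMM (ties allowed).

path = [2, 1, 2, 2, 1, 2, 1]

t=0: δ = [4.167e-02, 4.167e-02, 1.042e-01, 1.389e-02]  (obs o_0=4)
t=1: δ = [8.681e-04, 2.025e-02, 2.170e-03, 2.604e-03]  ψ = [0, 2, 2, 0]  (obs o_1=0)
t=2: δ = [8.439e-04, 1.125e-03, 2.110e-03, 1.407e-04]  ψ = [1, 1, 1, 1]  (obs o_2=4)
t=3: δ = [3.516e-05, 3.077e-04, 2.198e-04, 5.275e-05]  ψ = [0, 2, 2, 0]  (obs o_3=3)
t=4: δ = [1.709e-05, 2.137e-05, 1.068e-05, 4.273e-06]  ψ = [1, 2, 1, 1]  (obs o_4=1)
t=5: δ = [7.122e-07, 5.935e-07, 1.484e-06, 1.068e-06]  ψ = [0, 1, 1, 0]  (obs o_5=2)
t=6: δ = [5.935e-08, 1.443e-07, 3.091e-08, 4.451e-08]  ψ = [0, 2, 2, 3]  (obs o_6=1)
backtrack: best end state = 1; path = [2, 1, 2, 2, 1, 2, 1]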